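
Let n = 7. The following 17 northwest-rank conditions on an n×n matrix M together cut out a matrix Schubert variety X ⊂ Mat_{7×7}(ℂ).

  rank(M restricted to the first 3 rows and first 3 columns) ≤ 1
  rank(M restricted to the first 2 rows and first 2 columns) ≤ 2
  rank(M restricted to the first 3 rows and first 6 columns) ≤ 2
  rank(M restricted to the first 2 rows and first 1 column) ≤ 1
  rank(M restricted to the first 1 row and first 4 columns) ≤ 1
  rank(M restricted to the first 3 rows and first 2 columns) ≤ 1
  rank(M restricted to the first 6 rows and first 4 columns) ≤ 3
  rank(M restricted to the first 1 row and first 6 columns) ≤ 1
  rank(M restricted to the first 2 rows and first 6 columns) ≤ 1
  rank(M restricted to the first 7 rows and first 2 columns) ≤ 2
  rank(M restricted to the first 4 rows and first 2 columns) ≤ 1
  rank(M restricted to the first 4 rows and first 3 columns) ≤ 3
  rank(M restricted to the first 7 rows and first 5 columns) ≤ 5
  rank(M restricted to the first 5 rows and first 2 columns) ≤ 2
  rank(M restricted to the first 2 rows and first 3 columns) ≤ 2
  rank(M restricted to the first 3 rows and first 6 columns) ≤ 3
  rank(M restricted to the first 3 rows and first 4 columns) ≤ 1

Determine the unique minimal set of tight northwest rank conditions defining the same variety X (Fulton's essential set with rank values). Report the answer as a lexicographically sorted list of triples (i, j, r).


Rank table r_w(7×7) implied by the 17 constraints:

  1 1 1 1 1 1 1
  1 1 1 1 1 1 2
  1 1 1 1 2 2 3
  1 1 2 2 3 3 4
  1 2 3 3 4 4 5
  1 2 3 3 4 5 6
  1 2 3 4 5 6 7

hence w(1..7) = (1, 7, 5, 3, 2, 6, 4).

Rothe diagram D(w) (10 cells), 4 SE-corners (essential conditions):

[(2, 6, 1), (3, 4, 1), (4, 2, 1), (6, 4, 3)]


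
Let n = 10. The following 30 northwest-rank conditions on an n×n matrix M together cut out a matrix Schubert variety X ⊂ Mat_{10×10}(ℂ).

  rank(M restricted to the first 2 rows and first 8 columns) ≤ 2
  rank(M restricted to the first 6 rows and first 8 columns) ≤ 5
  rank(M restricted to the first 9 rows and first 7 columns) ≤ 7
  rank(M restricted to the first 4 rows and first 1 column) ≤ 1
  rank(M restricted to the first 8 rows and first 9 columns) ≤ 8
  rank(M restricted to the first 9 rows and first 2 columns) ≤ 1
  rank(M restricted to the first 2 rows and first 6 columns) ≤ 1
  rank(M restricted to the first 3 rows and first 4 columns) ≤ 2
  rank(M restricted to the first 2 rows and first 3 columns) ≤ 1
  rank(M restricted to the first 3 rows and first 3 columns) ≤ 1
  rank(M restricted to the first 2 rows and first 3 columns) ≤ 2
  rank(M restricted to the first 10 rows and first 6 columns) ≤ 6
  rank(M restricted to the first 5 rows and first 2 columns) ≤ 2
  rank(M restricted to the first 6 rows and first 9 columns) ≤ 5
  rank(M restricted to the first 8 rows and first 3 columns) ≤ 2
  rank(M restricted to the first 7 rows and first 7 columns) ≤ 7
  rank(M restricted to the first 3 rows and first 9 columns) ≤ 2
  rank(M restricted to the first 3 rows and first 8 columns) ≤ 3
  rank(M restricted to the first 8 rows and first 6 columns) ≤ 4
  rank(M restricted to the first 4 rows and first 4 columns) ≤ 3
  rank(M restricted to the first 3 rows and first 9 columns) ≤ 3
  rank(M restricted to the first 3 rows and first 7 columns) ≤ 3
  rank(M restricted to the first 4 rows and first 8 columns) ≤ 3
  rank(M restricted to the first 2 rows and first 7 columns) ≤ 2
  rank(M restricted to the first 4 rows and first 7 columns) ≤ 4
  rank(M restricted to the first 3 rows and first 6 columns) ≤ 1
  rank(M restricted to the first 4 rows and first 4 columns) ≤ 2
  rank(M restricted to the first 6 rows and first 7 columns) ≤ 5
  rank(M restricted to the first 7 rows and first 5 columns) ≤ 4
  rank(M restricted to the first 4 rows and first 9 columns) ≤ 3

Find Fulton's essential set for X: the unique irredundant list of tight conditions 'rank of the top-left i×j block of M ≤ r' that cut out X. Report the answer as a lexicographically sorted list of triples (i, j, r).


Computing R[i][j] = min implied NW-rank bound (n=10, 30 conditions):

  R[1]: 1 | 1 | 1 | 1 | 1 | 1 | 1 | 1 | 1 | 1
  R[2]: 1 | 1 | 1 | 1 | 1 | 1 | 2 | 2 | 2 | 2
  R[3]: 1 | 1 | 1 | 1 | 1 | 1 | 2 | 2 | 2 | 3
  R[4]: 1 | 1 | 2 | 2 | 2 | 2 | 3 | 3 | 3 | 4
  R[5]: 1 | 1 | 2 | 3 | 3 | 3 | 4 | 4 | 4 | 5
  R[6]: 1 | 1 | 2 | 3 | 4 | 4 | 5 | 5 | 5 | 6
  R[7]: 1 | 1 | 2 | 3 | 4 | 4 | 5 | 6 | 6 | 7
  R[8]: 1 | 1 | 2 | 3 | 4 | 4 | 5 | 6 | 7 | 8
  R[9]: 1 | 1 | 2 | 3 | 4 | 5 | 6 | 7 | 8 | 9
  R[10]: 1 | 2 | 3 | 4 | 5 | 6 | 7 | 8 | 9 | 10

giving w = (1, 7, 10, 3, 4, 5, 8, 9, 6, 2) via Δ²R.

4 SE-corners of the 20-cell Rothe diagram give Ess(w):

[(3, 6, 1), (3, 9, 2), (8, 6, 4), (9, 2, 1)]


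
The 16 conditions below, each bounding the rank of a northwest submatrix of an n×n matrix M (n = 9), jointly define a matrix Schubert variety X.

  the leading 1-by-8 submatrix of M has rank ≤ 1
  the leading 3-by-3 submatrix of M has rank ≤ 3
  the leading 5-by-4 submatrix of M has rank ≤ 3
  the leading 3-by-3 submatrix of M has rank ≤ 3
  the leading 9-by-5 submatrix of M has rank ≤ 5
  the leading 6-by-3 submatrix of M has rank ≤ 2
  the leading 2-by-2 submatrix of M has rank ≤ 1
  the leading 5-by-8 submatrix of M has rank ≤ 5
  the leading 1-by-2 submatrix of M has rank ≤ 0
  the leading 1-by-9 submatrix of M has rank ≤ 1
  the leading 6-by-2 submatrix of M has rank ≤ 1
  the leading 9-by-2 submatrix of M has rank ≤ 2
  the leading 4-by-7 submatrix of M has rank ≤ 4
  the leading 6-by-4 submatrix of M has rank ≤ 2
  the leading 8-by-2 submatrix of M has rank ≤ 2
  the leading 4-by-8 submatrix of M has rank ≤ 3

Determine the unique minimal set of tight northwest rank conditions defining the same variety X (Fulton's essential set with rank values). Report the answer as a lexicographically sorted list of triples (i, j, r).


Recovering R(i,j) via the rank-extension bound from the 16 conditions:

  0 0 1 1 1 1 1 1 1
  1 1 2 2 2 2 2 2 2
  1 1 2 2 3 3 3 3 3
  1 1 2 2 3 3 3 3 4
  1 1 2 2 3 4 4 4 5
  1 1 2 2 3 4 5 5 6
  1 2 3 3 4 5 6 6 7
  1 2 3 4 5 6 7 7 8
  1 2 3 4 5 6 7 8 9

giving w = (3, 1, 5, 9, 6, 7, 2, 4, 8) via Δ²R.

Fulton essential set (4 of the 13 Rothe cells):

[(1, 2, 0), (4, 8, 3), (6, 2, 1), (6, 4, 2)]


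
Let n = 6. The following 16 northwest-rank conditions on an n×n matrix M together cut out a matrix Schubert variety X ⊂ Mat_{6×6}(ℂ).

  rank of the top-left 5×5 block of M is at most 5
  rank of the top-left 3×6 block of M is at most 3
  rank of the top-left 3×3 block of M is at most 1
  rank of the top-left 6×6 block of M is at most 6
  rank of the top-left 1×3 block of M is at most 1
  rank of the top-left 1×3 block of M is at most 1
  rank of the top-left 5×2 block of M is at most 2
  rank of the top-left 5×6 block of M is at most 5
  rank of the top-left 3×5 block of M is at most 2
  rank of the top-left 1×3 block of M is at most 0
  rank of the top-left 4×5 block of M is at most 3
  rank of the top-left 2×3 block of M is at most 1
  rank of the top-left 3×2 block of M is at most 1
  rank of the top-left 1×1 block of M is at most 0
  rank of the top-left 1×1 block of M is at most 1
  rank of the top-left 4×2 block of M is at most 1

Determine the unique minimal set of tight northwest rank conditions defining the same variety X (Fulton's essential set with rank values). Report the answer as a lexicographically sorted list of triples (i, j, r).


Computing R[i][j] = min implied NW-rank bound (n=6, 16 conditions):

  i=1: 0, 0, 0, 1, 1, 1
  i=2: 1, 1, 1, 2, 2, 2
  i=3: 1, 1, 1, 2, 2, 3
  i=4: 1, 1, 2, 3, 3, 4
  i=5: 1, 2, 3, 4, 4, 5
  i=6: 1, 2, 3, 4, 5, 6

the unique w with this rank table is (4, 1, 6, 3, 2, 5).

Fulton essential set (4 of the 7 Rothe cells):

[(1, 3, 0), (3, 3, 1), (3, 5, 2), (4, 2, 1)]


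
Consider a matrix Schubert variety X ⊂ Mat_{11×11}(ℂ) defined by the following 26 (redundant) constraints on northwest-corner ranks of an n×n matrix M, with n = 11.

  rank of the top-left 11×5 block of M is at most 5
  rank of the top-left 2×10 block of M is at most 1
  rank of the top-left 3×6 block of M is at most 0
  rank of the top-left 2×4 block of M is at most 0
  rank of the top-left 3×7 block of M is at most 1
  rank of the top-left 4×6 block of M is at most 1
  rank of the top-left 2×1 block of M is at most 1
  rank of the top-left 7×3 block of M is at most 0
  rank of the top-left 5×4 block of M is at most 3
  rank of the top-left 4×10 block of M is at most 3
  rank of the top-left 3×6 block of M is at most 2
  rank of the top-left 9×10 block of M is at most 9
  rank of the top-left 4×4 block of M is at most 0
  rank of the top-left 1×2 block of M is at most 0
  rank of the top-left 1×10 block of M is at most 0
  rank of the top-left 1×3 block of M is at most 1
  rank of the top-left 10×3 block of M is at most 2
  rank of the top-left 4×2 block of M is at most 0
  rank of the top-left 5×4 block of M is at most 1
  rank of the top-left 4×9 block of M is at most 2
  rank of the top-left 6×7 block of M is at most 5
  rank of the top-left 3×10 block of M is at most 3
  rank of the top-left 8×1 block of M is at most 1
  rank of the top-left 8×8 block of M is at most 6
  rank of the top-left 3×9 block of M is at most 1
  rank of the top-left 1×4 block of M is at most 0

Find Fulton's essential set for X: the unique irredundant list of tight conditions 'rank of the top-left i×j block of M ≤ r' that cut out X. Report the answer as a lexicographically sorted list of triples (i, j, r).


Reconstructing r_w from the 26 given conditions:

  R[1]: 0  0  0  0  0  0  0  0  0  0  1
  R[2]: 0  0  0  0  0  0  1  1  1  1  2
  R[3]: 0  0  0  0  0  0  1  1  1  2  3
  R[4]: 0  0  0  0  1  1  2  2  2  3  4
  R[5]: 0  0  0  1  2  2  3  3  3  4  5
  R[6]: 0  0  0  1  2  3  4  4  4  5  6
  R[7]: 0  0  0  1  2  3  4  5  5  6  7
  R[8]: 1  1  1  2  3  4  5  6  6  7  8
  R[9]: 1  2  2  3  4  5  6  7  7  8  9
  R[10]: 1  2  2  3  4  5  6  7  8  9  10
  R[11]: 1  2  3  4  5  6  7  8  9  10  11

giving w = (11, 7, 10, 5, 4, 6, 8, 1, 2, 9, 3) via Δ²R.

D(w) has 38 cells with 6 SE-corners; essential set:

[(1, 10, 0), (3, 6, 0), (3, 9, 1), (4, 4, 0), (7, 3, 0), (10, 3, 2)]


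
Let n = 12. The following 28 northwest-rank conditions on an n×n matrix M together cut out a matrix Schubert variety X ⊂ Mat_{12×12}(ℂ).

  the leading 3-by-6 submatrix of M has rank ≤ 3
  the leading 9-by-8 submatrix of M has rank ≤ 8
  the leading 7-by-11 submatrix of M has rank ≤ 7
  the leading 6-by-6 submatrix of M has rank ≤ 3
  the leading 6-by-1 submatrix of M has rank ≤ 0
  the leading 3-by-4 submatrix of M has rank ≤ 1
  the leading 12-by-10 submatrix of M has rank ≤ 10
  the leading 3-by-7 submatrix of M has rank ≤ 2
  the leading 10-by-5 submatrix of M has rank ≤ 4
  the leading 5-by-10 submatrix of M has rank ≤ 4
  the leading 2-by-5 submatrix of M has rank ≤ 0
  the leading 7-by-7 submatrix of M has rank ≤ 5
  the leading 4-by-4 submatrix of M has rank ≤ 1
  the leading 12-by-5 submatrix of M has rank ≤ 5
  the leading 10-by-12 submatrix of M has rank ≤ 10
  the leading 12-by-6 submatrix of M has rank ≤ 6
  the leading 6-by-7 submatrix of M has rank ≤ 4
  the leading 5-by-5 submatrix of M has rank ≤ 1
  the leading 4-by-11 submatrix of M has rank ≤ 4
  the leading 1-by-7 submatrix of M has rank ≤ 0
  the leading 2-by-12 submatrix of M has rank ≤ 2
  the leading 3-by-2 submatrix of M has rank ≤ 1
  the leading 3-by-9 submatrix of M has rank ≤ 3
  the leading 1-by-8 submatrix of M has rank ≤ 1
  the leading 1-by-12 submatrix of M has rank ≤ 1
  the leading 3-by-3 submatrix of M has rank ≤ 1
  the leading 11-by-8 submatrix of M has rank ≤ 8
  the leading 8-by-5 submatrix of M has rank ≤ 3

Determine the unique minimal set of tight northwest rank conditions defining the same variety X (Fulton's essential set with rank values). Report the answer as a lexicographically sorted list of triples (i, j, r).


Propagating the 28 rank bounds to every northwest block:

  R[1]: 0, 0, 0, 0, 0, 0, 0, 1, 1, 1, 1, 1
  R[2]: 0, 0, 0, 0, 0, 1, 1, 2, 2, 2, 2, 2
  R[3]: 0, 1, 1, 1, 1, 2, 2, 3, 3, 3, 3, 3
  R[4]: 0, 1, 1, 1, 1, 2, 3, 4, 4, 4, 4, 4
  R[5]: 0, 1, 1, 1, 1, 2, 3, 4, 4, 4, 5, 5
  R[6]: 0, 1, 2, 2, 2, 3, 4, 5, 5, 5, 6, 6
  R[7]: 1, 2, 3, 3, 3, 4, 5, 6, 6, 6, 7, 7
  R[8]: 1, 2, 3, 3, 3, 4, 5, 6, 7, 7, 8, 8
  R[9]: 1, 2, 3, 4, 4, 5, 6, 7, 8, 8, 9, 9
  R[10]: 1, 2, 3, 4, 4, 5, 6, 7, 8, 9, 10, 10
  R[11]: 1, 2, 3, 4, 5, 6, 7, 8, 9, 10, 11, 11
  R[12]: 1, 2, 3, 4, 5, 6, 7, 8, 9, 10, 11, 12

reading off 1-entries of Δ²R: w = (8, 6, 2, 7, 11, 3, 1, 9, 4, 10, 5, 12).

|D(w)|=27, |Ess(w)|=7:

[(1, 7, 0), (2, 5, 0), (5, 5, 1), (5, 10, 4), (6, 1, 0), (8, 5, 3), (10, 5, 4)]


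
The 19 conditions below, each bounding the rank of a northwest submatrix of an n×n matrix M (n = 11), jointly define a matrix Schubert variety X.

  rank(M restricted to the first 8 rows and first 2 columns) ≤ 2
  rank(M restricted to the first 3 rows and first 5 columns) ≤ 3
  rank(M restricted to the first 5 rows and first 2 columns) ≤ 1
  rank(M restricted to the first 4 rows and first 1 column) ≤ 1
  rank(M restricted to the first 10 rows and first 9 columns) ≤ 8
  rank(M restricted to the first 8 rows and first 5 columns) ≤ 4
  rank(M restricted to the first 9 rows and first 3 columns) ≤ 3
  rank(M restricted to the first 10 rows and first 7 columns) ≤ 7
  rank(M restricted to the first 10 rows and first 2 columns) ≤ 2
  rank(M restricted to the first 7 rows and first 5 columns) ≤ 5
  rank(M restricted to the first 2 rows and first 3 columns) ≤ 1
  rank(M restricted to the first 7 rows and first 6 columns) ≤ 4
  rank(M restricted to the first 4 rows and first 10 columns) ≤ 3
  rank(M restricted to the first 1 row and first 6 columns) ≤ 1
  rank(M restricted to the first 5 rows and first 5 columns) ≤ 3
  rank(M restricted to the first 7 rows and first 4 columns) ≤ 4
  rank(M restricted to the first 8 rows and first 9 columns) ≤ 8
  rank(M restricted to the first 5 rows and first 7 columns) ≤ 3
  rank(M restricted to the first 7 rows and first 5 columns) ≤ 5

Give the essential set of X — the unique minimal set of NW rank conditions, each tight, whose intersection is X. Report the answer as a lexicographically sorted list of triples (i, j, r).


Reconstructing r_w from the 19 given conditions:

  R[1]: 1 1 1 1 1 1 1 1 1 1 1
  R[2]: 1 1 1 2 2 2 2 2 2 2 2
  R[3]: 1 1 2 3 3 3 3 3 3 3 3
  R[4]: 1 1 2 3 3 3 3 3 3 3 4
  R[5]: 1 1 2 3 3 3 3 4 4 4 5
  R[6]: 1 2 3 4 4 4 4 5 5 5 6
  R[7]: 1 2 3 4 4 4 5 6 6 6 7
  R[8]: 1 2 3 4 4 5 6 7 7 7 8
  R[9]: 1 2 3 4 5 6 7 8 8 8 9
  R[10]: 1 2 3 4 5 6 7 8 8 9 10
  R[11]: 1 2 3 4 5 6 7 8 9 10 11

hence w(1..11) = (1, 4, 3, 11, 8, 2, 7, 6, 5, 10, 9).

Rothe diagram D(w) (18 cells), 7 SE-corners (essential conditions):

[(2, 3, 1), (4, 10, 3), (5, 2, 1), (5, 7, 3), (7, 6, 4), (8, 5, 4), (10, 9, 8)]


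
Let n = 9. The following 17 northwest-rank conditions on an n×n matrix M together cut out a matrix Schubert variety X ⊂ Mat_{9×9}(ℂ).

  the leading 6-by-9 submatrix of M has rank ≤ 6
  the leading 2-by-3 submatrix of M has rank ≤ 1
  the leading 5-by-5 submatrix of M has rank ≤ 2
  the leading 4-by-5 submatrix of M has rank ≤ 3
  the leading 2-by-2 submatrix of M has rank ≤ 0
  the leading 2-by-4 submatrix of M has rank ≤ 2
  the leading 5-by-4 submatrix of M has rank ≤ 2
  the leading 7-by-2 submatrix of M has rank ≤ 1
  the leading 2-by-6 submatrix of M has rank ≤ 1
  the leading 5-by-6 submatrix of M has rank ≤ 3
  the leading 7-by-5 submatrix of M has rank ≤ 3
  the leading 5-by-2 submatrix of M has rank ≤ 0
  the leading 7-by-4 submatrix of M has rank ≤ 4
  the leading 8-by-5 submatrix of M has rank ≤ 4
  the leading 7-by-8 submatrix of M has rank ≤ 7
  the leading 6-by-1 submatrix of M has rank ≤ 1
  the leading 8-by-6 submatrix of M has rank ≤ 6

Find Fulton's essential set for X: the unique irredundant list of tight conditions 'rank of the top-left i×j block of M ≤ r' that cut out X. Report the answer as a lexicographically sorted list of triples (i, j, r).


Rank table r_w(9×9) implied by the 17 constraints:

  i=1: 0 | 0 | 1 | 1 | 1 | 1 | 1 | 1 | 1
  i=2: 0 | 0 | 1 | 1 | 1 | 1 | 2 | 2 | 2
  i=3: 0 | 0 | 1 | 2 | 2 | 2 | 3 | 3 | 3
  i=4: 0 | 0 | 1 | 2 | 2 | 3 | 4 | 4 | 4
  i=5: 0 | 0 | 1 | 2 | 2 | 3 | 4 | 5 | 5
  i=6: 1 | 1 | 2 | 3 | 3 | 4 | 5 | 6 | 6
  i=7: 1 | 1 | 2 | 3 | 3 | 4 | 5 | 6 | 7
  i=8: 1 | 2 | 3 | 4 | 4 | 5 | 6 | 7 | 8
  i=9: 1 | 2 | 3 | 4 | 5 | 6 | 7 | 8 | 9

hence w(1..9) = (3, 7, 4, 6, 8, 1, 9, 2, 5).

Rothe diagram D(w) (17 cells), 5 SE-corners (essential conditions):

[(2, 6, 1), (5, 2, 0), (5, 5, 2), (7, 2, 1), (7, 5, 3)]


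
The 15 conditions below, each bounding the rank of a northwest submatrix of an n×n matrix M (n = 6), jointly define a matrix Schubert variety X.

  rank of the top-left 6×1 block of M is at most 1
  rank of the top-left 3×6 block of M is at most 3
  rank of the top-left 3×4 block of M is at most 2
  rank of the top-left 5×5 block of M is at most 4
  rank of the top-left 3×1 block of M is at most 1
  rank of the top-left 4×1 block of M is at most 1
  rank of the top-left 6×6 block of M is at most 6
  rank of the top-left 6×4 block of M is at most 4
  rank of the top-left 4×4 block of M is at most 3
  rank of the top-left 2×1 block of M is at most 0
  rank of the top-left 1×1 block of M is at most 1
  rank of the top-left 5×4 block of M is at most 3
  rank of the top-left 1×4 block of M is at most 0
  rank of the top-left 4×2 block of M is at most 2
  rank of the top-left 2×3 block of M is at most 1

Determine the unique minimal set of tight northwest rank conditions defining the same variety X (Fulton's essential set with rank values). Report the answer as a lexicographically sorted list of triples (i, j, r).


Reconstructing r_w from the 15 given conditions:

  i=1: 0 | 0 | 0 | 0 | 1 | 1
  i=2: 0 | 1 | 1 | 1 | 2 | 2
  i=3: 1 | 2 | 2 | 2 | 3 | 3
  i=4: 1 | 2 | 3 | 3 | 4 | 4
  i=5: 1 | 2 | 3 | 3 | 4 | 5
  i=6: 1 | 2 | 3 | 4 | 5 | 6

reading off 1-entries of Δ²R: w = (5, 2, 1, 3, 6, 4).

ℓ(w)=6; the 3 essential cells (i,j,r):

[(1, 4, 0), (2, 1, 0), (5, 4, 3)]


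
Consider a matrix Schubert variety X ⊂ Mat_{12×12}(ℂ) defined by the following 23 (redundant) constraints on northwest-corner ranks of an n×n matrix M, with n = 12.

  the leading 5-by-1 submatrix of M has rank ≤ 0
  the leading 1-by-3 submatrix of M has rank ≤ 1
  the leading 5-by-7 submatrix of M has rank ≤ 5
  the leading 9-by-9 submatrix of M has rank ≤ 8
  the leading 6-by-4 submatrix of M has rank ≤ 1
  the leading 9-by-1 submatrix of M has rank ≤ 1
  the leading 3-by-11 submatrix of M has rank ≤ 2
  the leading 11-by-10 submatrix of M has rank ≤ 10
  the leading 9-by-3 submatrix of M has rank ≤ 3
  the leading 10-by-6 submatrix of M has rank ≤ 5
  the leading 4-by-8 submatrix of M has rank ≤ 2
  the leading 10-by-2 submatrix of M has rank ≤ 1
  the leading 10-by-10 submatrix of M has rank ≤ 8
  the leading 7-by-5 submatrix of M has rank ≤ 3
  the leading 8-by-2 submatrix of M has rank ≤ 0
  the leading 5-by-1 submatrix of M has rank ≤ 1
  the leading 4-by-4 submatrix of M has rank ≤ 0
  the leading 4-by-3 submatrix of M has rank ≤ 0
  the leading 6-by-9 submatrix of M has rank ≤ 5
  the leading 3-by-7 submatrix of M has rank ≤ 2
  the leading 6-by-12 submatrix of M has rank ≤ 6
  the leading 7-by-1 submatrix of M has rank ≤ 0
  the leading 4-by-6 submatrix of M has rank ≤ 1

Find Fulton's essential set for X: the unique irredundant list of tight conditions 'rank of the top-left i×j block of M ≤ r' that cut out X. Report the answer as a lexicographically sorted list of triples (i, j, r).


Reconstructing r_w from the 23 given conditions:

  row 1: 0 | 0 | 0 | 0 | 1 | 1 | 1 | 1 | 1 | 1 | 1 | 1
  row 2: 0 | 0 | 0 | 0 | 1 | 1 | 2 | 2 | 2 | 2 | 2 | 2
  row 3: 0 | 0 | 0 | 0 | 1 | 1 | 2 | 2 | 2 | 2 | 2 | 3
  row 4: 0 | 0 | 0 | 0 | 1 | 1 | 2 | 2 | 3 | 3 | 3 | 4
  row 5: 0 | 0 | 1 | 1 | 2 | 2 | 3 | 3 | 4 | 4 | 4 | 5
  row 6: 0 | 0 | 1 | 1 | 2 | 3 | 4 | 4 | 5 | 5 | 5 | 6
  row 7: 0 | 0 | 1 | 2 | 3 | 4 | 5 | 5 | 6 | 6 | 6 | 7
  row 8: 0 | 0 | 1 | 2 | 3 | 4 | 5 | 6 | 7 | 7 | 7 | 8
  row 9: 1 | 1 | 2 | 3 | 4 | 5 | 6 | 7 | 8 | 8 | 8 | 9
  row 10: 1 | 1 | 2 | 3 | 4 | 5 | 6 | 7 | 8 | 8 | 9 | 10
  row 11: 1 | 2 | 3 | 4 | 5 | 6 | 7 | 8 | 9 | 9 | 10 | 11
  row 12: 1 | 2 | 3 | 4 | 5 | 6 | 7 | 8 | 9 | 10 | 11 | 12

giving w = (5, 7, 12, 9, 3, 6, 4, 8, 1, 11, 2, 10) via Δ²R.

Fulton essential set (8 of the 35 Rothe cells):

[(3, 11, 2), (4, 4, 0), (4, 6, 1), (4, 8, 2), (6, 4, 1), (8, 2, 0), (10, 2, 1), (10, 10, 8)]


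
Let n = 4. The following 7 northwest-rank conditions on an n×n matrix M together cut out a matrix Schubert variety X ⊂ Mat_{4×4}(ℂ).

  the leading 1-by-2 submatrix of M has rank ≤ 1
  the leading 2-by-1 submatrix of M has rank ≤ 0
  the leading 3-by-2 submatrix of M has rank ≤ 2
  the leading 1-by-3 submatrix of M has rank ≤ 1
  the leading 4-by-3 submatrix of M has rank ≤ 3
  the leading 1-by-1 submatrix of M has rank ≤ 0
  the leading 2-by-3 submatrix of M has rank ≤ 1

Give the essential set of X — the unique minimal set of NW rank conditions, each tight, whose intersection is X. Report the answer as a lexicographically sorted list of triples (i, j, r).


Rank table r_w(4×4) implied by the 7 constraints:

  0 1 1 1
  0 1 1 2
  1 2 2 3
  1 2 3 4

giving w = (2, 4, 1, 3) via Δ²R.

|D(w)|=3, |Ess(w)|=2:

[(2, 1, 0), (2, 3, 1)]


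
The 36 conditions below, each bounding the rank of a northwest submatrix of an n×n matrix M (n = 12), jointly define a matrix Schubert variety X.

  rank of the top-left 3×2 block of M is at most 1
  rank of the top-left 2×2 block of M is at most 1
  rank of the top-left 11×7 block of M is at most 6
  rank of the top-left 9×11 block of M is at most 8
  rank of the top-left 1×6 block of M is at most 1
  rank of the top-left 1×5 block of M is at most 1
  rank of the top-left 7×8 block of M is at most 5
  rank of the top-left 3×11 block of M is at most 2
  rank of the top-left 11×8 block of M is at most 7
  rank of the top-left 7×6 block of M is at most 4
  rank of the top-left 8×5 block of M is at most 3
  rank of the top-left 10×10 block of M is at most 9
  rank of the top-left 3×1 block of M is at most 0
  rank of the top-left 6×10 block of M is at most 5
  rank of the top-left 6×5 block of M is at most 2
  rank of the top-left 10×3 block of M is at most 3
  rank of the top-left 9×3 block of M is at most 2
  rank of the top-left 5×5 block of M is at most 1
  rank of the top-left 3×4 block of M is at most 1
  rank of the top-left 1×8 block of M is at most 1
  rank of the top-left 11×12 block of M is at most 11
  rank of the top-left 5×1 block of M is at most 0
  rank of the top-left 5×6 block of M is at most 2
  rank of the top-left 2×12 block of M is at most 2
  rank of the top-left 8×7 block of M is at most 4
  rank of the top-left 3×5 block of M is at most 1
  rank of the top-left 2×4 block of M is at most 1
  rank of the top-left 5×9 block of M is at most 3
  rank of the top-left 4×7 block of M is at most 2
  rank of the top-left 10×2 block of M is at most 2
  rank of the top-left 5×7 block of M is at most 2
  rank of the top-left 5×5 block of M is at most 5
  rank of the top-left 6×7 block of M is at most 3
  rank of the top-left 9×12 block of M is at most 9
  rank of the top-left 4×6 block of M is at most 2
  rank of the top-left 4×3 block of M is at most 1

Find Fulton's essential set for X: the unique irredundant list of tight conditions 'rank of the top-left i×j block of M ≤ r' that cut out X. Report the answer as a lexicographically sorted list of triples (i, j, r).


Reconstructing r_w from the 36 given conditions:

  i=1: 0 | 1 | 1 | 1 | 1 | 1 | 1 | 1 | 1 | 1 | 1 | 1
  i=2: 0 | 1 | 1 | 1 | 1 | 2 | 2 | 2 | 2 | 2 | 2 | 2
  i=3: 0 | 1 | 1 | 1 | 1 | 2 | 2 | 2 | 2 | 2 | 2 | 3
  i=4: 0 | 1 | 1 | 1 | 1 | 2 | 2 | 3 | 3 | 3 | 3 | 4
  i=5: 0 | 1 | 1 | 1 | 1 | 2 | 2 | 3 | 3 | 4 | 4 | 5
  i=6: 1 | 2 | 2 | 2 | 2 | 3 | 3 | 4 | 4 | 5 | 5 | 6
  i=7: 1 | 2 | 2 | 3 | 3 | 4 | 4 | 5 | 5 | 6 | 6 | 7
  i=8: 1 | 2 | 2 | 3 | 3 | 4 | 4 | 5 | 6 | 7 | 7 | 8
  i=9: 1 | 2 | 2 | 3 | 4 | 5 | 5 | 6 | 7 | 8 | 8 | 9
  i=10: 1 | 2 | 3 | 4 | 5 | 6 | 6 | 7 | 8 | 9 | 9 | 10
  i=11: 1 | 2 | 3 | 4 | 5 | 6 | 6 | 7 | 8 | 9 | 10 | 11
  i=12: 1 | 2 | 3 | 4 | 5 | 6 | 7 | 8 | 9 | 10 | 11 | 12

hence w(1..12) = (2, 6, 12, 8, 10, 1, 4, 9, 5, 3, 11, 7).

|D(w)|=31, |Ess(w)|=9:

[(3, 11, 2), (5, 1, 0), (5, 5, 1), (5, 7, 2), (5, 9, 3), (8, 5, 3), (8, 7, 4), (9, 3, 2), (11, 7, 6)]


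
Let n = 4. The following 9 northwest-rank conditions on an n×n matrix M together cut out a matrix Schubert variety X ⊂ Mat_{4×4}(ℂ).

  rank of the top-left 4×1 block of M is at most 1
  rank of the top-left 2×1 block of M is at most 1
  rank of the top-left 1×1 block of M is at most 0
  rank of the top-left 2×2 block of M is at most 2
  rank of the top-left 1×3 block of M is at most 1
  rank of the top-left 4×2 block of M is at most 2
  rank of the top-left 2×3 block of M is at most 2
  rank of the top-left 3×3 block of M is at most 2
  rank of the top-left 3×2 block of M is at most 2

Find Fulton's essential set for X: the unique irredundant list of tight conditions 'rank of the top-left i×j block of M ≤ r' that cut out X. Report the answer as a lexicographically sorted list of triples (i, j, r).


Computing R[i][j] = min implied NW-rank bound (n=4, 9 conditions):

  row 1: 0 | 1 | 1 | 1
  row 2: 1 | 2 | 2 | 2
  row 3: 1 | 2 | 2 | 3
  row 4: 1 | 2 | 3 | 4

so w = (2, 1, 4, 3).

2 SE-corners of the 2-cell Rothe diagram give Ess(w):

[(1, 1, 0), (3, 3, 2)]


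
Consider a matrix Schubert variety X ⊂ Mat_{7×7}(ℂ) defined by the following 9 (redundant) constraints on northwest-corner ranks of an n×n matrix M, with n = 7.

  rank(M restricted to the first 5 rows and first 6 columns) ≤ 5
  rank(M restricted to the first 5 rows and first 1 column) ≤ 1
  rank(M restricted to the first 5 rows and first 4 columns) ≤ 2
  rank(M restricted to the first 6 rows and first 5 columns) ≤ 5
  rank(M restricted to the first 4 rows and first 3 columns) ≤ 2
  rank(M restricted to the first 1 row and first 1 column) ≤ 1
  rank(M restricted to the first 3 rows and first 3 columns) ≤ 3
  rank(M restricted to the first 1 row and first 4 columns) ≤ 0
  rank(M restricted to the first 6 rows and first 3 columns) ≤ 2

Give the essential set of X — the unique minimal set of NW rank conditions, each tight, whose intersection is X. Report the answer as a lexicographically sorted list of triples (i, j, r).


Rank table r_w(7×7) implied by the 9 constraints:

  R[1]: 0 | 0 | 0 | 0 | 1 | 1 | 1
  R[2]: 1 | 1 | 1 | 1 | 2 | 2 | 2
  R[3]: 1 | 2 | 2 | 2 | 3 | 3 | 3
  R[4]: 1 | 2 | 2 | 2 | 3 | 4 | 4
  R[5]: 1 | 2 | 2 | 2 | 3 | 4 | 5
  R[6]: 1 | 2 | 2 | 3 | 4 | 5 | 6
  R[7]: 1 | 2 | 3 | 4 | 5 | 6 | 7

hence w(1..7) = (5, 1, 2, 6, 7, 4, 3).

D(w) has 9 cells with 3 SE-corners; essential set:

[(1, 4, 0), (5, 4, 2), (6, 3, 2)]


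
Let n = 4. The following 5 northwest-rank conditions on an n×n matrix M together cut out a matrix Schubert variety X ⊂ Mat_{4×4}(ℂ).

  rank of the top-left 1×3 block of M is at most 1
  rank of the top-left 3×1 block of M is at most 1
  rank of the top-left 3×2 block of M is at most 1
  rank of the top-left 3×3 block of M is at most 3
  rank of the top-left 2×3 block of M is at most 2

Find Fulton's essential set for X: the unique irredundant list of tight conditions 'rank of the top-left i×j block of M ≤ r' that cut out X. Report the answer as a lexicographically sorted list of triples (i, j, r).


Recovering R(i,j) via the rank-extension bound from the 5 conditions:

  row 1: 1 1 1 1
  row 2: 1 1 2 2
  row 3: 1 1 2 3
  row 4: 1 2 3 4

the unique w with this rank table is (1, 3, 4, 2).

D(w) has 2 cells with 1 SE-corner; essential set:

[(3, 2, 1)]


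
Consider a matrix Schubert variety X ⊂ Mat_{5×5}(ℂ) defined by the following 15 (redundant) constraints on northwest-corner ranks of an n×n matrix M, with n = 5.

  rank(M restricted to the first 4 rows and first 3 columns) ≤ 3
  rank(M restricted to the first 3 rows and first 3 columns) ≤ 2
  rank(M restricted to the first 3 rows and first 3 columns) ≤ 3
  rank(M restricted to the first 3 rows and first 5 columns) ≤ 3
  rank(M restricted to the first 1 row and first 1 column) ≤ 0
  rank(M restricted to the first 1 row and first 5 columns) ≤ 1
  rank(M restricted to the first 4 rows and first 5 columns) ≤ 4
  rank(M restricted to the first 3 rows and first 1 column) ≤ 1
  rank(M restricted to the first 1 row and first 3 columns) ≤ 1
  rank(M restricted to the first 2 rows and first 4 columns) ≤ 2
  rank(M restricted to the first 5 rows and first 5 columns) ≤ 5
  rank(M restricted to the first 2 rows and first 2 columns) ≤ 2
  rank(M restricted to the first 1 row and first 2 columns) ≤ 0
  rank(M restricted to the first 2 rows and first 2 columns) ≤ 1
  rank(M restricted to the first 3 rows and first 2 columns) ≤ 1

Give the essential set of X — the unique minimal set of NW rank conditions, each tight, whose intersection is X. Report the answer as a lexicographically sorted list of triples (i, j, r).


Recovering R(i,j) via the rank-extension bound from the 15 conditions:

  i=1: 0 0 1 1 1
  i=2: 1 1 2 2 2
  i=3: 1 1 2 3 3
  i=4: 1 2 3 4 4
  i=5: 1 2 3 4 5

the unique w with this rank table is (3, 1, 4, 2, 5).

Rothe diagram D(w) (3 cells), 2 SE-corners (essential conditions):

[(1, 2, 0), (3, 2, 1)]


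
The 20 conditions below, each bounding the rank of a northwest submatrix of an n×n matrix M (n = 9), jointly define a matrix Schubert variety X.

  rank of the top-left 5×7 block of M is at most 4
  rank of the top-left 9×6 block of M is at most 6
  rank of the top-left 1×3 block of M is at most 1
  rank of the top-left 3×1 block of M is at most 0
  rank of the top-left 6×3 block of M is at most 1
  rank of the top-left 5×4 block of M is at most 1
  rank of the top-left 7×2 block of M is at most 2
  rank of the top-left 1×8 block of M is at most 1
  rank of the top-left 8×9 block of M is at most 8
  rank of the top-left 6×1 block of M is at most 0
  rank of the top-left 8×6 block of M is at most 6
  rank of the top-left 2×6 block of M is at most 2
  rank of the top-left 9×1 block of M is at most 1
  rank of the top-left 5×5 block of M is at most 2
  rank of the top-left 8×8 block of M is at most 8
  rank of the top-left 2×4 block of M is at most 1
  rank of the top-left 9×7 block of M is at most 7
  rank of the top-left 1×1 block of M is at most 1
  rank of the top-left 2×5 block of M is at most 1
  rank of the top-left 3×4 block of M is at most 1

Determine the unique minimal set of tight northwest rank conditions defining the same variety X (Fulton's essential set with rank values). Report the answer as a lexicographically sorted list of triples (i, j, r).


The tightest implied rank at each (i,j), from the 20 conditions:

  row 1: 0 | 1 | 1 | 1 | 1 | 1 | 1 | 1 | 1
  row 2: 0 | 1 | 1 | 1 | 1 | 2 | 2 | 2 | 2
  row 3: 0 | 1 | 1 | 1 | 2 | 3 | 3 | 3 | 3
  row 4: 0 | 1 | 1 | 1 | 2 | 3 | 4 | 4 | 4
  row 5: 0 | 1 | 1 | 1 | 2 | 3 | 4 | 5 | 5
  row 6: 0 | 1 | 1 | 2 | 3 | 4 | 5 | 6 | 6
  row 7: 1 | 2 | 2 | 3 | 4 | 5 | 6 | 7 | 7
  row 8: 1 | 2 | 3 | 4 | 5 | 6 | 7 | 8 | 8
  row 9: 1 | 2 | 3 | 4 | 5 | 6 | 7 | 8 | 9

second differences of R give the permutation w = (2, 6, 5, 7, 8, 4, 1, 3, 9).

D(w) has 16 cells with 4 SE-corners; essential set:

[(2, 5, 1), (5, 4, 1), (6, 1, 0), (6, 3, 1)]


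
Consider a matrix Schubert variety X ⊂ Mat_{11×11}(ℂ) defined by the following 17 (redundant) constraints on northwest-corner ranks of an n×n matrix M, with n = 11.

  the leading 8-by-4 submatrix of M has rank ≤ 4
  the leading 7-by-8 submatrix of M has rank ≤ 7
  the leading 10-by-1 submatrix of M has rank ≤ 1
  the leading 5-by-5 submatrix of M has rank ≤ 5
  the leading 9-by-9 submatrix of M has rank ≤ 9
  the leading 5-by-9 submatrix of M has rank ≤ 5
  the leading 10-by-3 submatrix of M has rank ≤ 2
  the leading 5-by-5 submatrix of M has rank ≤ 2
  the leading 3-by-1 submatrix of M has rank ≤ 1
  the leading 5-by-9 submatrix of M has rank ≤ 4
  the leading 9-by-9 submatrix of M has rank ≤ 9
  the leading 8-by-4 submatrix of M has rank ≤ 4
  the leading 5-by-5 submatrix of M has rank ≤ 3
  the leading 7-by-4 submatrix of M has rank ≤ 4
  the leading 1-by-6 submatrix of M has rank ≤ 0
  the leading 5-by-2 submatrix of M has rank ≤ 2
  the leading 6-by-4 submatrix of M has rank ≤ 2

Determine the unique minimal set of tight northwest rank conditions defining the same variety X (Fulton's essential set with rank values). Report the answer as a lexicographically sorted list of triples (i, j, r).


The tightest implied rank at each (i,j), from the 17 conditions:

  row 1: 0 0 0 0 0 0 1 1 1 1 1
  row 2: 1 1 1 1 1 1 2 2 2 2 2
  row 3: 1 2 2 2 2 2 3 3 3 3 3
  row 4: 1 2 2 2 2 3 4 4 4 4 4
  row 5: 1 2 2 2 2 3 4 4 4 5 5
  row 6: 1 2 2 2 3 4 5 5 5 6 6
  row 7: 1 2 2 3 4 5 6 6 6 7 7
  row 8: 1 2 2 3 4 5 6 7 7 8 8
  row 9: 1 2 2 3 4 5 6 7 8 9 9
  row 10: 1 2 2 3 4 5 6 7 8 9 10
  row 11: 1 2 3 4 5 6 7 8 9 10 11

reading off 1-entries of Δ²R: w = (7, 1, 2, 6, 10, 5, 4, 8, 9, 11, 3).

ℓ(w)=20; the 5 essential cells (i,j,r):

[(1, 6, 0), (5, 5, 2), (5, 9, 4), (6, 4, 2), (10, 3, 2)]


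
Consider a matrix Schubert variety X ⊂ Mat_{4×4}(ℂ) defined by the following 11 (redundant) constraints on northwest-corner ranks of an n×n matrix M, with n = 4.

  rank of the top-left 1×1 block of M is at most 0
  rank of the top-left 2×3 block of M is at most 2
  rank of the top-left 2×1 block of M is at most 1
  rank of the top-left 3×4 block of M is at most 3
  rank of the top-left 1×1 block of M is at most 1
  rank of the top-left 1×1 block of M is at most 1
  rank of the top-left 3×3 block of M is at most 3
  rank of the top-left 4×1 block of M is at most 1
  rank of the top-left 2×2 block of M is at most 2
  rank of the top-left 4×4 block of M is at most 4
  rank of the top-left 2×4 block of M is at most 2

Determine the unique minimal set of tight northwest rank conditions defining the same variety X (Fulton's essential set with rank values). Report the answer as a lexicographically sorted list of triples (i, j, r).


Reconstructing r_w from the 11 given conditions:

  0, 1, 1, 1
  1, 2, 2, 2
  1, 2, 3, 3
  1, 2, 3, 4

the unique w with this rank table is (2, 1, 3, 4).

ℓ(w)=1; the 1 essential cell (i,j,r):

[(1, 1, 0)]


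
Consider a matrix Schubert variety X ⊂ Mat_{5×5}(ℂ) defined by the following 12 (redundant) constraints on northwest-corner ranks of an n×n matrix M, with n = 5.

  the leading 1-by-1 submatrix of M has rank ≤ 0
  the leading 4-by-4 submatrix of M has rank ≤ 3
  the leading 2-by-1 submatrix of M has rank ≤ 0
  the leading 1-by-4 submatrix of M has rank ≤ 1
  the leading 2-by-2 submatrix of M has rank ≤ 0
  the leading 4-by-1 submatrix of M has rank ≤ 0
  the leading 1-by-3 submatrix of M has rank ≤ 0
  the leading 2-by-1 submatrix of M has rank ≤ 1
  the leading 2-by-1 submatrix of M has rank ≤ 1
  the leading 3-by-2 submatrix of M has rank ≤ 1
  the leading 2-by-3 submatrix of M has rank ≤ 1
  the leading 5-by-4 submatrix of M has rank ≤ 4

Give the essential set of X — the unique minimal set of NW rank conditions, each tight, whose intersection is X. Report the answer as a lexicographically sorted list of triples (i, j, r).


Reconstructing r_w from the 12 given conditions:

  R[1]: 0 | 0 | 0 | 1 | 1
  R[2]: 0 | 0 | 1 | 2 | 2
  R[3]: 0 | 1 | 2 | 3 | 3
  R[4]: 0 | 1 | 2 | 3 | 4
  R[5]: 1 | 2 | 3 | 4 | 5

giving w = (4, 3, 2, 5, 1) via Δ²R.

|D(w)|=7, |Ess(w)|=3:

[(1, 3, 0), (2, 2, 0), (4, 1, 0)]


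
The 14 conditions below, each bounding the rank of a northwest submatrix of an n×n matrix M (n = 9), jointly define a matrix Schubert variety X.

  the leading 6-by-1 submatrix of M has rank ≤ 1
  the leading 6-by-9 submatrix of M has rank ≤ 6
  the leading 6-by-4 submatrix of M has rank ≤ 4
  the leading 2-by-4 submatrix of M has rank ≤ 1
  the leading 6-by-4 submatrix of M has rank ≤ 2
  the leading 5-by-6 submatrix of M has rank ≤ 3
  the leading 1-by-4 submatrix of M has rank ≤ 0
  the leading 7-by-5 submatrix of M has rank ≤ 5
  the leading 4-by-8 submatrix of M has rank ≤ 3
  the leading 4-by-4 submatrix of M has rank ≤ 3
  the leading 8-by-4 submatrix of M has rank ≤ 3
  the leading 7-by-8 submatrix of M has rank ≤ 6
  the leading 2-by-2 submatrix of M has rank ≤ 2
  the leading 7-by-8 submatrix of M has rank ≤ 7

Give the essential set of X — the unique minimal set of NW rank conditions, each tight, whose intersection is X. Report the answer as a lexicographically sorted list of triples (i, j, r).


The tightest implied rank at each (i,j), from the 14 conditions:

  R[1]: 0 0 0 0 1 1 1 1 1
  R[2]: 1 1 1 1 2 2 2 2 2
  R[3]: 1 2 2 2 3 3 3 3 3
  R[4]: 1 2 2 2 3 3 3 3 4
  R[5]: 1 2 2 2 3 3 4 4 5
  R[6]: 1 2 2 2 3 4 5 5 6
  R[7]: 1 2 3 3 4 5 6 6 7
  R[8]: 1 2 3 3 4 5 6 7 8
  R[9]: 1 2 3 4 5 6 7 8 9

so w = (5, 1, 2, 9, 7, 6, 3, 8, 4).

5 SE-corners of the 15-cell Rothe diagram give Ess(w):

[(1, 4, 0), (4, 8, 3), (5, 6, 3), (6, 4, 2), (8, 4, 3)]


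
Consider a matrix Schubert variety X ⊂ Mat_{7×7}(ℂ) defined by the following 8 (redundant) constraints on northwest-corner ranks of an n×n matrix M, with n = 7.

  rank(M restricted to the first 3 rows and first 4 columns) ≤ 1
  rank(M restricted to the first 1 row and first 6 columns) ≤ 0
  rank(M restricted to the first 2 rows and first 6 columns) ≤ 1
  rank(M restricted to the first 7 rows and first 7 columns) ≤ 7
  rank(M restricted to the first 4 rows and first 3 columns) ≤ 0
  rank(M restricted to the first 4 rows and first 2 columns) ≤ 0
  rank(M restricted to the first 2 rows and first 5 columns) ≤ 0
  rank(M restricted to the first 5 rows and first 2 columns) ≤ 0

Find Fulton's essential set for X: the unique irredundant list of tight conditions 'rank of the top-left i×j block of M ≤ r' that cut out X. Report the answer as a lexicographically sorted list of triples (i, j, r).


The tightest implied rank at each (i,j), from the 8 conditions:

  i=1: 0  0  0  0  0  0  1
  i=2: 0  0  0  0  0  1  2
  i=3: 0  0  0  1  1  2  3
  i=4: 0  0  0  1  2  3  4
  i=5: 0  0  1  2  3  4  5
  i=6: 1  1  2  3  4  5  6
  i=7: 1  2  3  4  5  6  7

so w = (7, 6, 4, 5, 3, 1, 2).

4 SE-corners of the 19-cell Rothe diagram give Ess(w):

[(1, 6, 0), (2, 5, 0), (4, 3, 0), (5, 2, 0)]


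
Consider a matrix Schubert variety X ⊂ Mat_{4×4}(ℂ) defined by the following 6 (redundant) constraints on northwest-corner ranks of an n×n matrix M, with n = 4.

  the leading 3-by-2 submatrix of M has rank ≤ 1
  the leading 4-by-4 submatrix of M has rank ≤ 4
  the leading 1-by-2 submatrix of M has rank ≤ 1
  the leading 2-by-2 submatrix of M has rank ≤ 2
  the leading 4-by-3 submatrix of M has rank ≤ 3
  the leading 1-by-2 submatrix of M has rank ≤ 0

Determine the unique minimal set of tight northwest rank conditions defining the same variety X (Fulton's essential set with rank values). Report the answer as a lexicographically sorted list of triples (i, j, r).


Reconstructing r_w from the 6 given conditions:

  R[1]: 0 | 0 | 1 | 1
  R[2]: 1 | 1 | 2 | 2
  R[3]: 1 | 1 | 2 | 3
  R[4]: 1 | 2 | 3 | 4

reading off 1-entries of Δ²R: w = (3, 1, 4, 2).

Rothe diagram D(w) (3 cells), 2 SE-corners (essential conditions):

[(1, 2, 0), (3, 2, 1)]


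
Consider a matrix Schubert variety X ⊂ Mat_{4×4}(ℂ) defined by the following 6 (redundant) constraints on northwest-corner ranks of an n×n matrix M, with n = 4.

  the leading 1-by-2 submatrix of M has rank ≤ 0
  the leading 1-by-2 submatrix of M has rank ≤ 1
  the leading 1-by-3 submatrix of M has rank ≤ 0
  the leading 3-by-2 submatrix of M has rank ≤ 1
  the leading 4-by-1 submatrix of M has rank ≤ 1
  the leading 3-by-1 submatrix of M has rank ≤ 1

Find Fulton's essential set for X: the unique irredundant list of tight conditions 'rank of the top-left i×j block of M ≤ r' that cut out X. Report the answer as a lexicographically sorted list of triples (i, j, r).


Propagating the 6 rank bounds to every northwest block:

  i=1: 0, 0, 0, 1
  i=2: 1, 1, 1, 2
  i=3: 1, 1, 2, 3
  i=4: 1, 2, 3, 4

the unique w with this rank table is (4, 1, 3, 2).

ℓ(w)=4; the 2 essential cells (i,j,r):

[(1, 3, 0), (3, 2, 1)]
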